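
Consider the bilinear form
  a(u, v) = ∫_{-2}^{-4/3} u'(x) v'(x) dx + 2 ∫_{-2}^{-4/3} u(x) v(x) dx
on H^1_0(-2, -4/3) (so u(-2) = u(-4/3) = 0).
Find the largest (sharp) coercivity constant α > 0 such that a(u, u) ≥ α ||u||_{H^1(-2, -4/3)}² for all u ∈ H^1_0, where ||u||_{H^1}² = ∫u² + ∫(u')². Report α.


α = 1

Coercivity of a(·,·) on H^1_0(-2, -4/3) means a(u, u) ≥ α ||u||_{H^1}² for every u ∈ H^1_0.
The interval has length L = 2/3, and Poincaré/coercivity depend only on L. Here a(u, u) = ∫(u')² + (2)·∫u².
Here c = 2 ≥ 1, so a(u,u) = ∫(u')² + c∫u² ≥ ∫(u')² + ∫u² = ||u||_{H^1}², i.e. α = 1 works. No larger α is possible: a(u,u) ≥ α||u||_{H^1}² means (1−α)∫(u')² ≥ (α−c)∫u², and for the modes u_n = sin(nπ(x−x₀)/L) (x₀ the left endpoint) one has ∫u_n²/∫(u_n')² = (L/(nπ))² → 0, so a(u_n,u_n)/||u_n||_{H^1}² → 1. Hence the optimal constant is α = 1.
Therefore α = 1.


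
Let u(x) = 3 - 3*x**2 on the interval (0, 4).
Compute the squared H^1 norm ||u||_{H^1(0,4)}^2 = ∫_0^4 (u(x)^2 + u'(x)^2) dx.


||u||_{H^1}^2 = 11316/5

The H^1 norm (squared) on an interval (0, L) is
  ||u||_{H^1}^2 = ∫_0^L u(x)^2 dx + ∫_0^L u'(x)^2 dx.
Compute u'(x) = -6*x.
Then u(x)^2 = 9*x**4 - 18*x**2 + 9 and u'(x)^2 = 36*x**2.
Integrate each monomial from 0 to 4 using ∫_0^4 c·x^n dx = c·4^(n+1)/(n+1):
  ∫_0^4 u(x)^2 dx = ∫_0^4 (9*x^4 - 18*x^2 + 9) dx. Term by term:
    ∫_0^4 9*x^4 dx = 9216/5;  ∫_0^4 -18*x^2 dx = -384;  ∫_0^4 9 dx = 36.
  Sum: 9216/5 − 384 + 36 = 7476/5.
  ∫_0^4 u'(x)^2 dx = ∫_0^4 (36*x^2) dx. Term by term:
    ∫_0^4 36*x^2 dx = 768.
Adding: ||u||_{H^1}^2 = 7476/5 + 768 = 11316/5.


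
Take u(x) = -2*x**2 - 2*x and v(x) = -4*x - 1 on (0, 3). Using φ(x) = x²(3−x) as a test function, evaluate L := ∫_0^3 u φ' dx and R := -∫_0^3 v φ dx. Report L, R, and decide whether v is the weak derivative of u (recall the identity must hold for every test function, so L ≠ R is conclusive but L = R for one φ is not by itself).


LHS = 621/10, RHS = 1107/20. No, v is not the weak derivative of u.

u(x) = -2*x**2 - 2*x, classical derivative u'(x) = -4*x - 2.
φ(x) = x²(3−x), so φ'(x) = 3*x*(2 - x).
Note φ(0) = φ(3) = 0, so the boundary term u·φ vanishes.
LHS = ∫_0^3 u(x) φ'(x) dx = ∫_0^3 (6*x^4 - 6*x^3 - 12*x^2) dx. Term by term:
  ∫_0^3 6*x^4 dx = 1458/5;  ∫_0^3 -6*x^3 dx = -243/2;  ∫_0^3 -12*x^2 dx = -108.
Sum: 1458/5 − 243/2 − 108 = 621/10.
So LHS = 621/10.
∫_0^3 v(x) φ(x) dx = ∫_0^3 (4*x^4 - 11*x^3 - 3*x^2) dx. Term by term:
  ∫_0^3 4*x^4 dx = 972/5;  ∫_0^3 -11*x^3 dx = -891/4;  ∫_0^3 -3*x^2 dx = -27.
Sum: 972/5 − 891/4 − 27 = -1107/20.
So RHS = -∫_0^3 v(x) φ(x) dx = 1107/20.
LHS − RHS = 27/4 ≠ 0, so the identity fails.
(For a valid weak derivative the identity must hold for EVERY test function, in particular this one. The failure shows v is NOT the weak derivative of u.)
Correct weak derivative would be u'(x) = -4*x - 2.


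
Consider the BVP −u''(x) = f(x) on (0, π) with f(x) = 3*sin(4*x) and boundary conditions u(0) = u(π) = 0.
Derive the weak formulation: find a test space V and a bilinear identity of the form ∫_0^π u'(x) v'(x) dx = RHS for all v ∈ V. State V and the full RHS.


V = H^1_0(0, π) (so v(0) = v(π) = 0); weak form: ∫_0^π u'v' dx = ∫_0^π (3*sin(4*x)) v dx for all v ∈ V.

Multiply both sides by a test function v and integrate from 0 to π:
  ∫_0^π −u''(x) v(x) dx = ∫_0^π f(x) v(x) dx.
Integrate the LHS by parts once:
  ∫_0^π −u'' v dx = −[u'(x) v(x)]_0^π + ∫_0^π u'(x) v'(x) dx.
Thus ∫_0^π u'(x) v'(x) dx = ∫_0^π f(x) v(x) dx + [u'(x) v(x)]_0^π.
Choose V so that boundary terms are either known or forced to vanish.
u is Dirichlet: u(0) = u(π) = 0. Let V = H^1_0(0, π); then v(0) = v(π) = 0, and [u' v]_0^π = 0.
Weak formulation: find u (satisfying any essential BC) such that ∫_0^π u'(x) v'(x) dx = ∫_0^π f v dx for all v ∈ V.
Substituting f(x) = 3*sin(4*x), the right-hand side is ∫_0^π (3*sin(4*x)) v dx.


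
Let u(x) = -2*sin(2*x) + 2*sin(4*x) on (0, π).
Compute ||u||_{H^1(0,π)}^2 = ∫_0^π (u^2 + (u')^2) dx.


||u||_{H^1(0,π)}^2 = 44*π

u'(x) = -4*cos(2*x) + 8*cos(4*x).
Expand u² and (u')² and integrate term by term on (0, π), using: for integers n ≥ 1, ∫_0^π sin²(nx) dx = ∫_0^π cos²(nx) dx = π/2; for n ≠ n', ∫_0^π sin(nx)sin(n'x) dx = ∫_0^π cos(nx)cos(n'x) dx = 0; and by product-to-sum, ∫_0^π sin(nx)cos(n'x) dx = ½∫_0^π [sin((n+n')x) + sin((n−n')x)] dx, which is 0 when n+n' is even and 2n/(n²−n'²) when n+n' is odd (it need not vanish on (0, π)).
  u² squared terms: (-2)²·∫sin(2x)² dx = 4·π/2 = 2*π;  (2)²·∫sin(4x)² dx = 4·π/2 = 2*π.
  u² cross terms: 2·(-2)·(2)·∫sin(2x)·sin(4x) dx = -8·(0) = 0.
  So ∫_0^π u² dx = 2*π + 2*π + 0 = 4*π.
  (u')² squared terms: (-4)²·∫cos(2x)² dx = 16·π/2 = 8*π;  (8)²·∫cos(4x)² dx = 64·π/2 = 32*π.
  (u')² cross terms: 2·(-4)·(8)·∫cos(2x)·cos(4x) dx = -64·(0) = 0.
  So ∫_0^π (u')² dx = 8*π + 32*π + 0 = 40*π.
||u||_{H^1}^2 = (4*π) + (40*π) = 44*π.


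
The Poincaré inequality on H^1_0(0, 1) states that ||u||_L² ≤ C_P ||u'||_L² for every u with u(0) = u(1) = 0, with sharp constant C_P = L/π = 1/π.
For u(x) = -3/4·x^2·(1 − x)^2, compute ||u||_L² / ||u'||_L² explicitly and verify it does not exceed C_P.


||u||_L² / ||u'||_L² = sqrt(3)/6 < C_P = 1/π.

u(x) = -3/4·x^2·(1 − x)^2, so u'(x) = 3*x*(x*(1 - x) - (x - 1)^2)/2.
u(x) = -3/4·x^2·(1 − x)^2 vanishes at x = 0 and x = 1, so u ∈ H^1_0(0, 1). Differentiate via the product rule and integrate the resulting polynomials term by term.
  ∫_0^1 u² dx = ∫_0^1 (9*x^8/16 - 9*x^7/4 + 27*x^6/8 - 9*x^5/4 + 9*x^4/16) dx. Term by term:
    ∫_0^1 9*x^8/16 dx = 1/16;  ∫_0^1 -9*x^7/4 dx = -9/32;  ∫_0^1 27*x^6/8 dx = 27/56;
    ∫_0^1 -9*x^5/4 dx = -3/8;  ∫_0^1 9*x^4/16 dx = 9/80.
  Sum: 1/16 − 9/32 + 27/56 − 3/8 + 9/80 = 1/1120.
  ∫_0^1 (u')² dx = ∫_0^1 (9*x^6 - 27*x^5 + 117*x^4/4 - 27*x^3/2 + 9*x^2/4) dx. Term by term:
    ∫_0^1 9*x^6 dx = 9/7;  ∫_0^1 -27*x^5 dx = -9/2;  ∫_0^1 117*x^4/4 dx = 117/20;
    ∫_0^1 -27*x^3/2 dx = -27/8;  ∫_0^1 9*x^2/4 dx = 3/4.
  Sum: 9/7 − 9/2 + 117/20 − 27/8 + 3/4 = 3/280.
∫_0^1 u² dx = 1/1120, so ||u||_L² = sqrt(70)/280.
∫_0^1 (u')² dx = 3/280, so ||u'||_L² = sqrt(210)/140.
Ratio ||u||_L² / ||u'||_L² = sqrt(3)/6.
Sharp Poincaré constant on H^1_0(0, 1) is C_P = L/π = 1/π, achieved by sin(π·x).
A polynomial bump cannot attain the sharp Poincaré constant (only the first sine eigenfunction does), so the ratio is strictly less than C_P, consistent with ||u||_L² ≤ C_P ||u'||_L².


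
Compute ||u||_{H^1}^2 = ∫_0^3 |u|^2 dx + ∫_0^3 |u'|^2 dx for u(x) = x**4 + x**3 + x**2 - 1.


||u||_{H^1}^2 = 2003721/140

The H^1 norm (squared) on an interval (0, L) is
  ||u||_{H^1}^2 = ∫_0^L u(x)^2 dx + ∫_0^L u'(x)^2 dx.
Compute u'(x) = 4*x**3 + 3*x**2 + 2*x.
Then u(x)^2 = x**8 + 2*x**7 + 3*x**6 + 2*x**5 - x**4 - 2*x**3 - 2*x**2 + 1 and u'(x)^2 = 16*x**6 + 24*x**5 + 25*x**4 + 12*x**3 + 4*x**2.
Integrate each monomial from 0 to 3 using ∫_0^3 c·x^n dx = c·3^(n+1)/(n+1):
  ∫_0^3 u(x)^2 dx = ∫_0^3 (x^8 + 2*x^7 + 3*x^6 + 2*x^5 - x^4 - 2*x^3 - 2*x^2 + 1) dx. Term by term:
    ∫_0^3 x^8 dx = 2187;  ∫_0^3 2*x^7 dx = 6561/4;  ∫_0^3 3*x^6 dx = 6561/7;
    ∫_0^3 2*x^5 dx = 243;  ∫_0^3 -x^4 dx = -243/5;  ∫_0^3 -2*x^3 dx = -81/2;
    ∫_0^3 -2*x^2 dx = -18;  ∫_0^3 1 dx = 3.
  Sum: 2187 + 6561/4 + 6561/7 + 243 − 243/5 − 81/2 − 18 + 3 = 686481/140.
  ∫_0^3 u'(x)^2 dx = ∫_0^3 (16*x^6 + 24*x^5 + 25*x^4 + 12*x^3 + 4*x^2) dx. Term by term:
    ∫_0^3 16*x^6 dx = 34992/7;  ∫_0^3 24*x^5 dx = 2916;  ∫_0^3 25*x^4 dx = 1215;
    ∫_0^3 12*x^3 dx = 243;  ∫_0^3 4*x^2 dx = 36.
  Sum: 34992/7 + 2916 + 1215 + 243 + 36 = 65862/7.
Adding: ||u||_{H^1}^2 = 686481/140 + 65862/7 = 2003721/140.


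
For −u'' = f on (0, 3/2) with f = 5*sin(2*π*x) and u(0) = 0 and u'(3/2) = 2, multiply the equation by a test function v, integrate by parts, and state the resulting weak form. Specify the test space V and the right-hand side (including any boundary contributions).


V = {v ∈ H^1(0, 3/2) : v(0) = 0} (test functions vanish at x = 0 where u is specified); weak form: ∫_0^3/2 u'v' dx = ∫_0^3/2 (5*sin(2*π*x)) v dx + 2·v(3/2) for all v ∈ V.

Multiply both sides by a test function v and integrate from 0 to 3/2:
  ∫_0^3/2 −u''(x) v(x) dx = ∫_0^3/2 f(x) v(x) dx.
Integrate the LHS by parts once:
  ∫_0^3/2 −u'' v dx = −[u'(x) v(x)]_0^3/2 + ∫_0^3/2 u'(x) v'(x) dx.
Thus ∫_0^3/2 u'(x) v'(x) dx = ∫_0^3/2 f(x) v(x) dx + [u'(x) v(x)]_0^3/2.
Choose V so that boundary terms are either known or forced to vanish.
Mixed BC: u(0) = 0 (Dirichlet) and u'(3/2) = 2 (Neumann). Define V = {v ∈ H^1(0, 3/2) : v(0) = 0}. Then [u' v]_0^3/2 = u'(3/2)·v(3/2) − u'(0)·0 = 2·v(3/2).
Weak formulation: find u (satisfying any essential BC) such that ∫_0^3/2 u'(x) v'(x) dx = ∫_0^3/2 f v dx + 2·v(3/2) for all v ∈ V (Dirichlet at 0 absorbed into V; Neumann datum at x = 3/2 contributes the boundary term).
Substituting f(x) = 5*sin(2*π*x), the right-hand side is ∫_0^3/2 (5*sin(2*π*x)) v dx + 2·v(3/2).


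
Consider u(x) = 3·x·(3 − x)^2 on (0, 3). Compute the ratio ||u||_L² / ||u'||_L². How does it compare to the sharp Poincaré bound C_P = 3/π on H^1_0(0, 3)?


||u||_L² / ||u'||_L² = 3*sqrt(14)/14 < C_P = 3/π.

u(x) = 3·x·(3 − x)^2, so u'(x) = 9*(x - 3)*(x - 1).
u(x) = 3·x·(3 − x)^2 vanishes at x = 0 and x = 3, so u ∈ H^1_0(0, 3). Differentiate via the product rule and integrate the resulting polynomials term by term.
  ∫_0^3 u² dx = ∫_0^3 (9*x^6 - 108*x^5 + 486*x^4 - 972*x^3 + 729*x^2) dx. Term by term:
    ∫_0^3 9*x^6 dx = 19683/7;  ∫_0^3 -108*x^5 dx = -13122;  ∫_0^3 486*x^4 dx = 118098/5;
    ∫_0^3 -972*x^3 dx = -19683;  ∫_0^3 729*x^2 dx = 6561.
  Sum: 19683/7 − 13122 + 118098/5 − 19683 + 6561 = 6561/35.
  ∫_0^3 (u')² dx = ∫_0^3 (81*x^4 - 648*x^3 + 1782*x^2 - 1944*x + 729) dx. Term by term:
    ∫_0^3 81*x^4 dx = 19683/5;  ∫_0^3 -648*x^3 dx = -13122;  ∫_0^3 1782*x^2 dx = 16038;
    ∫_0^3 -1944*x dx = -8748;  ∫_0^3 729 dx = 2187.
  Sum: 19683/5 − 13122 + 16038 − 8748 + 2187 = 1458/5.
∫_0^3 u² dx = 6561/35, so ||u||_L² = 81*sqrt(35)/35.
∫_0^3 (u')² dx = 1458/5, so ||u'||_L² = 27*sqrt(10)/5.
Ratio ||u||_L² / ||u'||_L² = 3*sqrt(14)/14.
Sharp Poincaré constant on H^1_0(0, 3) is C_P = L/π = 3/π, achieved by sin(π/3·x).
A polynomial bump cannot attain the sharp Poincaré constant (only the first sine eigenfunction does), so the ratio is strictly less than C_P, consistent with ||u||_L² ≤ C_P ||u'||_L².


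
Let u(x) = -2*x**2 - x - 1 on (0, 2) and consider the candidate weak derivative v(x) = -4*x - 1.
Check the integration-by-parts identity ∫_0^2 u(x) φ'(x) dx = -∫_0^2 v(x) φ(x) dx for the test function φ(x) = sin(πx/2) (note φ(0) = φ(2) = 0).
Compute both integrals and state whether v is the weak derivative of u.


LHS = 20/π, RHS = 20/π. Yes, v = u' weakly.

u(x) = -2*x**2 - x - 1, classical derivative u'(x) = -4*x - 1.
φ(x) = sin(πx/2), so φ'(x) = π*cos(π*x/2)/2.
Note φ(0) = φ(2) = 0, so the boundary term u·φ vanishes.
LHS = ∫_0^2 u(x) φ'(x) dx = ∫_0^2 (-π*x^2*cos(π*x/2) - π*x*cos(π*x/2)/2 - π*cos(π*x/2)/2) dx. Term by term:
  ∫_0^2 -π*cos(π*x/2)/2 dx = 0;  ∫_0^2 -π*x^2*cos(π*x/2) dx = 16/π;  ∫_0^2 -π*x*cos(π*x/2)/2 dx = 4/π.
Sum: 0 + 16/π + 4/π = 20/π.
So LHS = 20/π.
∫_0^2 v(x) φ(x) dx = ∫_0^2 (-4*x*sin(π*x/2) - sin(π*x/2)) dx. Term by term:
  ∫_0^2 -sin(π*x/2) dx = -4/π;  ∫_0^2 -4*x*sin(π*x/2) dx = -16/π.
Sum: -4/π − 16/π = -20/π.
So RHS = -∫_0^2 v(x) φ(x) dx = 20/π.
LHS = RHS, so the identity holds for this test φ.
Moreover u is smooth here and v(x) = u'(x) = -4*x - 1 pointwise, so the identity holds for every test function. Hence v is the weak derivative of u.


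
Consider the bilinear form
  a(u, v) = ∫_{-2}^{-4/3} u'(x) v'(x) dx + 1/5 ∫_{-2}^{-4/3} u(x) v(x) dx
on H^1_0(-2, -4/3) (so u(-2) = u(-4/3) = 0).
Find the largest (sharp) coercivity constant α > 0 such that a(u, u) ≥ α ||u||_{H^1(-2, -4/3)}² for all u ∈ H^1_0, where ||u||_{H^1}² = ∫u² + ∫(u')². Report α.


α = (4 + 45*π^2)/(5*(4 + 9*π^2))

Coercivity of a(·,·) on H^1_0(-2, -4/3) means a(u, u) ≥ α ||u||_{H^1}² for every u ∈ H^1_0.
The interval has length L = 2/3, and Poincaré/coercivity depend only on L. Here a(u, u) = ∫(u')² + (1/5)·∫u².
Here 0 < c = 1/5 < 1. The condition a(u,u) ≥ α||u||_{H^1}² reads (1−α)∫(u')² ≥ (α−c)∫u². Any admissible α is ≤ 1 (rapidly oscillating u have ∫u²/∫(u')² → 0), and α = 1 would force 0 ≥ (1−c)∫u², impossible since c < 1; so 1−α > 0. By the sharp Poincaré inequality on H^1_0 of an interval of length L, ∫(u')² ≥ (π/L)²∫u² with equality for the first sine mode sin(π(x−x₀)/L) (x₀ the left endpoint), so the inequality holds for all u iff (1−α)(π/L)² ≥ α − c, i.e. α ≤ ((π/L)² + c)/((π/L)² + 1) = (1 + c(L/π)²)/(1 + (L/π)²). With (π/L)² = 9*π^2/4 and c = 1/5, the largest admissible constant is α = ((π/L)² + c)/((π/L)² + 1).
Simplifying, α = (4 + 45*π^2)/(5*(4 + 9*π^2)).


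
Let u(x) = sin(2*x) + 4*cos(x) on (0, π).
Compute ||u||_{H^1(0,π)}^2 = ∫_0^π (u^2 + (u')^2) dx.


||u||_{H^1(0,π)}^2 = 64/3 + 37*π/2

u'(x) = -4*sin(x) + 2*cos(2*x).
Expand u² and (u')² and integrate term by term on (0, π), using: for integers n ≥ 1, ∫_0^π sin²(nx) dx = ∫_0^π cos²(nx) dx = π/2; for n ≠ n', ∫_0^π sin(nx)sin(n'x) dx = ∫_0^π cos(nx)cos(n'x) dx = 0; and by product-to-sum, ∫_0^π sin(nx)cos(n'x) dx = ½∫_0^π [sin((n+n')x) + sin((n−n')x)] dx, which is 0 when n+n' is even and 2n/(n²−n'²) when n+n' is odd (it need not vanish on (0, π)).
  u² squared terms: (4)²·∫cos(x)² dx = 16·π/2 = 8*π;  (1)²·∫sin(2x)² dx = 1·π/2 = π/2.
  u² cross terms: 2·(4)·(1)·∫cos(x)·sin(2x) dx = 8·(4/3) = 32/3.
  So ∫_0^π u² dx = 8*π + π/2 + 32/3 = 32/3 + 17*π/2.
  (u')² squared terms: (-4)²·∫sin(x)² dx = 16·π/2 = 8*π;  (2)²·∫cos(2x)² dx = 4·π/2 = 2*π.
  (u')² cross terms: 2·(-4)·(2)·∫sin(x)·cos(2x) dx = -16·(-2/3) = 32/3.
  So ∫_0^π (u')² dx = 8*π + 2*π + 32/3 = 32/3 + 10*π.
||u||_{H^1}^2 = (32/3 + 17*π/2) + (32/3 + 10*π) = 64/3 + 37*π/2.


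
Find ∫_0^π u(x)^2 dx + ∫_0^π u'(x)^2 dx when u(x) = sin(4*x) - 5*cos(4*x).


||u||_{H^1(0,π)}^2 = 221*π

u'(x) = 20*sin(4*x) + 4*cos(4*x).
Expand u² and (u')² and integrate term by term on (0, π), using: for integers n ≥ 1, ∫_0^π sin²(nx) dx = ∫_0^π cos²(nx) dx = π/2; for n ≠ n', ∫_0^π sin(nx)sin(n'x) dx = ∫_0^π cos(nx)cos(n'x) dx = 0; and by product-to-sum, ∫_0^π sin(nx)cos(n'x) dx = ½∫_0^π [sin((n+n')x) + sin((n−n')x)] dx, which is 0 when n+n' is even and 2n/(n²−n'²) when n+n' is odd (it need not vanish on (0, π)).
  u² squared terms: (-5)²·∫cos(4x)² dx = 25·π/2 = 25*π/2;  (1)²·∫sin(4x)² dx = 1·π/2 = π/2.
  u² cross terms: 2·(-5)·(1)·∫cos(4x)·sin(4x) dx = -10·(0) = 0.
  So ∫_0^π u² dx = 25*π/2 + π/2 + 0 = 13*π.
  (u')² squared terms: (4)²·∫cos(4x)² dx = 16·π/2 = 8*π;  (20)²·∫sin(4x)² dx = 400·π/2 = 200*π.
  (u')² cross terms: 2·(4)·(20)·∫cos(4x)·sin(4x) dx = 160·(0) = 0.
  So ∫_0^π (u')² dx = 8*π + 200*π + 0 = 208*π.
||u||_{H^1}^2 = (13*π) + (208*π) = 221*π.


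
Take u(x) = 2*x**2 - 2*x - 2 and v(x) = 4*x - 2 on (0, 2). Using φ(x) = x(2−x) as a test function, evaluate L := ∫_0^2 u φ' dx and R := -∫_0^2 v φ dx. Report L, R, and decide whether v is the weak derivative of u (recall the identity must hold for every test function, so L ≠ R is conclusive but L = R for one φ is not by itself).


LHS = -8/3, RHS = -8/3. Yes, v = u' weakly.

u(x) = 2*x**2 - 2*x - 2, classical derivative u'(x) = 4*x - 2.
φ(x) = x(2−x), so φ'(x) = 2 - 2*x.
Note φ(0) = φ(2) = 0, so the boundary term u·φ vanishes.
LHS = ∫_0^2 u(x) φ'(x) dx = ∫_0^2 (-4*x^3 + 8*x^2 - 4) dx. Term by term:
  ∫_0^2 -4*x^3 dx = -16;  ∫_0^2 8*x^2 dx = 64/3;  ∫_0^2 -4 dx = -8.
Sum: -16 + 64/3 − 8 = -8/3.
So LHS = -8/3.
∫_0^2 v(x) φ(x) dx = ∫_0^2 (-4*x^3 + 10*x^2 - 4*x) dx. Term by term:
  ∫_0^2 -4*x^3 dx = -16;  ∫_0^2 10*x^2 dx = 80/3;  ∫_0^2 -4*x dx = -8.
Sum: -16 + 80/3 − 8 = 8/3.
So RHS = -∫_0^2 v(x) φ(x) dx = -8/3.
LHS = RHS, so the identity holds for this test φ.
Moreover u is smooth here and v(x) = u'(x) = 4*x - 2 pointwise, so the identity holds for every test function. Hence v is the weak derivative of u.


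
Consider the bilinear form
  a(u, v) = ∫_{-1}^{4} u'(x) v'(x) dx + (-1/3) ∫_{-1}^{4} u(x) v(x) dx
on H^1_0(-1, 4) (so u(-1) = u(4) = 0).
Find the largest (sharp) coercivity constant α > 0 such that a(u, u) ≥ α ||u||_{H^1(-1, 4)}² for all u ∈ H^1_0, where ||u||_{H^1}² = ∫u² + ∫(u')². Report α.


α = (-25/3 + π^2)/(π^2 + 25)

Coercivity of a(·,·) on H^1_0(-1, 4) means a(u, u) ≥ α ||u||_{H^1}² for every u ∈ H^1_0.
The interval has length L = 5, and Poincaré/coercivity depend only on L. Here a(u, u) = ∫(u')² + (-1/3)·∫u².
Here c = -1/3 < 0 with |c| < (π/L)² = π^2/25, so coercivity still holds. The condition a(u,u) ≥ α||u||_{H^1}² reads (1−α)∫(u')² ≥ (α−c)∫u². Any admissible α is ≤ 1 (rapidly oscillating u have ∫u²/∫(u')² → 0), and α = 1 would force 0 ≥ (1−c)∫u², impossible since c < 1; so 1−α > 0. By the sharp Poincaré inequality on H^1_0 of an interval of length L, ∫(u')² ≥ (π/L)²∫u² with equality for the first sine mode sin(π(x−x₀)/L) (x₀ the left endpoint), so the inequality holds for all u iff (1−α)(π/L)² ≥ α − c, i.e. α ≤ ((π/L)² + c)/((π/L)² + 1) = (1 + c(L/π)²)/(1 + (L/π)²). (Direct route, valid since c ≤ 0: Poincaré gives c∫u² ≥ c(L/π)²∫(u')², so a(u,u) ≥ (1 + c(L/π)²)∫(u')², while ||u||_{H^1}² ≤ (1 + (L/π)²)∫(u')²; dividing yields the same α.) With (π/L)² = π^2/25 and c = -1/3, the largest admissible constant is α = ((π/L)² + c)/((π/L)² + 1).
Simplifying, α = (-25/3 + π^2)/(π^2 + 25).


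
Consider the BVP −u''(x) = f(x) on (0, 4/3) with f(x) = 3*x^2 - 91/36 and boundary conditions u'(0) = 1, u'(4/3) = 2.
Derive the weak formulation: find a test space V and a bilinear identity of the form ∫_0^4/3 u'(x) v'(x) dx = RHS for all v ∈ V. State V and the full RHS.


V = H^1(0, 4/3) (v unrestricted at boundary; u is determined up to an additive constant); weak form: ∫_0^4/3 u'v' dx = ∫_0^4/3 (3*x^2 - 91/36) v dx + 2·v(4/3) − v(0) for all v ∈ V.

Multiply both sides by a test function v and integrate from 0 to 4/3:
  ∫_0^4/3 −u''(x) v(x) dx = ∫_0^4/3 f(x) v(x) dx.
Integrate the LHS by parts once:
  ∫_0^4/3 −u'' v dx = −[u'(x) v(x)]_0^4/3 + ∫_0^4/3 u'(x) v'(x) dx.
Thus ∫_0^4/3 u'(x) v'(x) dx = ∫_0^4/3 f(x) v(x) dx + [u'(x) v(x)]_0^4/3.
Choose V so that boundary terms are either known or forced to vanish.
u has inhomogeneous Neumann u'(0) = 1, u'(4/3) = 2. [u' v]_0^4/3 = (2)·v(4/3) − (1)·v(0) = 2·v(4/3) − v(0). Take V = H^1(0, 4/3); boundary term becomes part of RHS.
Weak formulation: find u (satisfying any essential BC) such that ∫_0^4/3 u'(x) v'(x) dx = ∫_0^4/3 f v dx + 2·v(4/3) − v(0) for all v ∈ V (Neumann data are natural BCs: they enter the RHS as boundary terms).
Substituting f(x) = 3*x^2 - 91/36, the right-hand side is ∫_0^4/3 (3*x^2 - 91/36) v dx + 2·v(4/3) − v(0).
Compatibility check (pure Neumann): taking v ≡ 1 ∈ V gives 0 = ∫_0^4/3 f dx + (2) − (1), i.e. ∫_0^4/3 f dx must equal u'(0) − u'(4/3) = -1. Indeed ∫_0^4/3 (3*x^2 - 91/36) dx = -1, so the data are compatible. The solution is then unique only up to an additive constant (fix it e.g. by requiring ∫_0^4/3 u dx = 0).


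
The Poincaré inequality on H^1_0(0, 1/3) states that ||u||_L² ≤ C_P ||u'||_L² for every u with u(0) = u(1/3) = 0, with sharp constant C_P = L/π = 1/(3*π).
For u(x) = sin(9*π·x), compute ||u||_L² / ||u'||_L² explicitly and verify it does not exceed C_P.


||u||_L² / ||u'||_L² = 1/(9*π) < C_P = 1/(3*π).

u(x) = sin(9*π·x), so u'(x) = 9*π*cos(9*π*x).
Writing u(x) = A·sin(kπx/L) with A = 1 and k = 3, use ∫_0^L sin²(kπx/L) dx = L/2 and ∫_0^L cos²(kπx/L) dx = L/2.
u² = 1·sin²(9*π·x) and (u')² = 81*π^2·cos²(9*π·x), and each of sin², cos² integrates to L/2 = 1/6 over (0, 1/3).
∫_0^1/3 u² dx = 1/6, so ||u||_L² = sqrt(6)/6.
∫_0^1/3 (u')² dx = 27*π^2/2, so ||u'||_L² = 3*sqrt(6)*π/2.
Ratio ||u||_L² / ||u'||_L² = 1/(9*π).
Sharp Poincaré constant on H^1_0(0, 1/3) is C_P = L/π = 1/(3*π), achieved by sin(3*π·x).
This is the k = 3 harmonic; the ratio L/(kπ) is strictly less than C_P = L/π, consistent with the sharp inequality ||u||_L² ≤ C_P ||u'||_L².


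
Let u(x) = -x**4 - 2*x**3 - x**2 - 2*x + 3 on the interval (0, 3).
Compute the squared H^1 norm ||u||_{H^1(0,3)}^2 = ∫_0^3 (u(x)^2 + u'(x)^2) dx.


||u||_{H^1}^2 = 318093/14

The H^1 norm (squared) on an interval (0, L) is
  ||u||_{H^1}^2 = ∫_0^L u(x)^2 dx + ∫_0^L u'(x)^2 dx.
Compute u'(x) = -4*x**3 - 6*x**2 - 2*x - 2.
Then u(x)^2 = x**8 + 4*x**7 + 6*x**6 + 8*x**5 + 3*x**4 - 8*x**3 - 2*x**2 - 12*x + 9 and u'(x)^2 = 16*x**6 + 48*x**5 + 52*x**4 + 40*x**3 + 28*x**2 + 8*x + 4.
Integrate each monomial from 0 to 3 using ∫_0^3 c·x^n dx = c·3^(n+1)/(n+1):
  ∫_0^3 u(x)^2 dx = ∫_0^3 (x^8 + 4*x^7 + 6*x^6 + 8*x^5 + 3*x^4 - 8*x^3 - 2*x^2 - 12*x + 9) dx. Term by term:
    ∫_0^3 x^8 dx = 2187;  ∫_0^3 4*x^7 dx = 6561/2;  ∫_0^3 6*x^6 dx = 13122/7;
    ∫_0^3 8*x^5 dx = 972;  ∫_0^3 3*x^4 dx = 729/5;  ∫_0^3 -8*x^3 dx = -162;
    ∫_0^3 -2*x^2 dx = -18;  ∫_0^3 -12*x dx = -54;  ∫_0^3 9 dx = 27.
  Sum: 2187 + 6561/2 + 13122/7 + 972 + 729/5 − 162 − 18 − 54 + 27 = 577701/70.
  ∫_0^3 u'(x)^2 dx = ∫_0^3 (16*x^6 + 48*x^5 + 52*x^4 + 40*x^3 + 28*x^2 + 8*x + 4) dx. Term by term:
    ∫_0^3 16*x^6 dx = 34992/7;  ∫_0^3 48*x^5 dx = 5832;  ∫_0^3 52*x^4 dx = 12636/5;
    ∫_0^3 40*x^3 dx = 810;  ∫_0^3 28*x^2 dx = 252;  ∫_0^3 8*x dx = 36;
    ∫_0^3 4 dx = 12.
  Sum: 34992/7 + 5832 + 12636/5 + 810 + 252 + 36 + 12 = 506382/35.
Adding: ||u||_{H^1}^2 = 577701/70 + 506382/35 = 318093/14.


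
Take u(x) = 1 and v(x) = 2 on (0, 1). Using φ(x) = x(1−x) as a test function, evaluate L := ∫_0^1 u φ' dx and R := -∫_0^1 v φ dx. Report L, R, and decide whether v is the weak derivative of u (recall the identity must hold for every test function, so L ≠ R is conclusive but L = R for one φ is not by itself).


LHS = 0, RHS = -1/3. No, v is not the weak derivative of u.

u(x) = 1, classical derivative u'(x) = 0.
φ(x) = x(1−x), so φ'(x) = 1 - 2*x.
Note φ(0) = φ(1) = 0, so the boundary term u·φ vanishes.
LHS = ∫_0^1 u(x) φ'(x) dx = ∫_0^1 (1 - 2*x) dx. Term by term:
  ∫_0^1 -2*x dx = -1;  ∫_0^1 1 dx = 1.
Sum: -1 + 1 = 0.
So LHS = 0.
∫_0^1 v(x) φ(x) dx = ∫_0^1 (-2*x^2 + 2*x) dx. Term by term:
  ∫_0^1 -2*x^2 dx = -2/3;  ∫_0^1 2*x dx = 1.
Sum: -2/3 + 1 = 1/3.
So RHS = -∫_0^1 v(x) φ(x) dx = -1/3.
LHS − RHS = 1/3 ≠ 0, so the identity fails.
(For a valid weak derivative the identity must hold for EVERY test function, in particular this one. The failure shows v is NOT the weak derivative of u.)
Correct weak derivative would be u'(x) = 0.


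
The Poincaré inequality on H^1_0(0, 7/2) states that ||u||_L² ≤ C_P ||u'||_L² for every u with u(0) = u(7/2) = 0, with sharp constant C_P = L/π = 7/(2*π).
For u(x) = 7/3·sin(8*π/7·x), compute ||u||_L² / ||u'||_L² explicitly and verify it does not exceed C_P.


||u||_L² / ||u'||_L² = 7/(8*π) < C_P = 7/(2*π).

u(x) = 7/3·sin(8*π/7·x), so u'(x) = 8*π*cos(8*π*x/7)/3.
Writing u(x) = A·sin(kπx/L) with A = 7/3 and k = 4, use ∫_0^L sin²(kπx/L) dx = L/2 and ∫_0^L cos²(kπx/L) dx = L/2.
u² = 49/9·sin²(8*π/7·x) and (u')² = 64*π^2/9·cos²(8*π/7·x), and each of sin², cos² integrates to L/2 = 7/4 over (0, 7/2).
∫_0^7/2 u² dx = 343/36, so ||u||_L² = 7*sqrt(7)/6.
∫_0^7/2 (u')² dx = 112*π^2/9, so ||u'||_L² = 4*sqrt(7)*π/3.
Ratio ||u||_L² / ||u'||_L² = 7/(8*π).
Sharp Poincaré constant on H^1_0(0, 7/2) is C_P = L/π = 7/(2*π), achieved by sin(2*π/7·x).
This is the k = 4 harmonic; the ratio L/(kπ) is strictly less than C_P = L/π, consistent with the sharp inequality ||u||_L² ≤ C_P ||u'||_L².


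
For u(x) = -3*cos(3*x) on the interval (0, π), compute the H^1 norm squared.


||u||_{H^1(0,π)}^2 = 45*π

u'(x) = 9*sin(3*x).
Expand u² and (u')² and integrate term by term on (0, π), using: for integers n ≥ 1, ∫_0^π sin²(nx) dx = ∫_0^π cos²(nx) dx = π/2; for n ≠ n', ∫_0^π sin(nx)sin(n'x) dx = ∫_0^π cos(nx)cos(n'x) dx = 0; and by product-to-sum, ∫_0^π sin(nx)cos(n'x) dx = ½∫_0^π [sin((n+n')x) + sin((n−n')x)] dx, which is 0 when n+n' is even and 2n/(n²−n'²) when n+n' is odd (it need not vanish on (0, π)).
  u² squared terms: (-3)²·∫cos(3x)² dx = 9·π/2 = 9*π/2.
  So ∫_0^π u² dx = 9*π/2.
  (u')² squared terms: (9)²·∫sin(3x)² dx = 81·π/2 = 81*π/2.
  So ∫_0^π (u')² dx = 81*π/2.
||u||_{H^1}^2 = (9*π/2) + (81*π/2) = 45*π.


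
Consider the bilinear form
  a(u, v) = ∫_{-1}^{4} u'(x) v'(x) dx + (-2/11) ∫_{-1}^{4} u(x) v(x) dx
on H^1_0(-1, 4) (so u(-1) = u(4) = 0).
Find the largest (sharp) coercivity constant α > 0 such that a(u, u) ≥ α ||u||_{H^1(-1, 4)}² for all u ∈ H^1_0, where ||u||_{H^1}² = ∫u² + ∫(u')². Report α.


α = (-50/11 + π^2)/(π^2 + 25)

Coercivity of a(·,·) on H^1_0(-1, 4) means a(u, u) ≥ α ||u||_{H^1}² for every u ∈ H^1_0.
The interval has length L = 5, and Poincaré/coercivity depend only on L. Here a(u, u) = ∫(u')² + (-2/11)·∫u².
Here c = -2/11 < 0 with |c| < (π/L)² = π^2/25, so coercivity still holds. The condition a(u,u) ≥ α||u||_{H^1}² reads (1−α)∫(u')² ≥ (α−c)∫u². Any admissible α is ≤ 1 (rapidly oscillating u have ∫u²/∫(u')² → 0), and α = 1 would force 0 ≥ (1−c)∫u², impossible since c < 1; so 1−α > 0. By the sharp Poincaré inequality on H^1_0 of an interval of length L, ∫(u')² ≥ (π/L)²∫u² with equality for the first sine mode sin(π(x−x₀)/L) (x₀ the left endpoint), so the inequality holds for all u iff (1−α)(π/L)² ≥ α − c, i.e. α ≤ ((π/L)² + c)/((π/L)² + 1) = (1 + c(L/π)²)/(1 + (L/π)²). (Direct route, valid since c ≤ 0: Poincaré gives c∫u² ≥ c(L/π)²∫(u')², so a(u,u) ≥ (1 + c(L/π)²)∫(u')², while ||u||_{H^1}² ≤ (1 + (L/π)²)∫(u')²; dividing yields the same α.) With (π/L)² = π^2/25 and c = -2/11, the largest admissible constant is α = ((π/L)² + c)/((π/L)² + 1).
Simplifying, α = (-50/11 + π^2)/(π^2 + 25).


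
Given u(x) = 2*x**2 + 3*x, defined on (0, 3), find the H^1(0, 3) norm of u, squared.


||u||_{H^1}^2 = 3987/5

The H^1 norm (squared) on an interval (0, L) is
  ||u||_{H^1}^2 = ∫_0^L u(x)^2 dx + ∫_0^L u'(x)^2 dx.
Compute u'(x) = 4*x + 3.
Then u(x)^2 = 4*x**4 + 12*x**3 + 9*x**2 and u'(x)^2 = 16*x**2 + 24*x + 9.
Integrate each monomial from 0 to 3 using ∫_0^3 c·x^n dx = c·3^(n+1)/(n+1):
  ∫_0^3 u(x)^2 dx = ∫_0^3 (4*x^4 + 12*x^3 + 9*x^2) dx. Term by term:
    ∫_0^3 4*x^4 dx = 972/5;  ∫_0^3 12*x^3 dx = 243;  ∫_0^3 9*x^2 dx = 81.
  Sum: 972/5 + 243 + 81 = 2592/5.
  ∫_0^3 u'(x)^2 dx = ∫_0^3 (16*x^2 + 24*x + 9) dx. Term by term:
    ∫_0^3 16*x^2 dx = 144;  ∫_0^3 24*x dx = 108;  ∫_0^3 9 dx = 27.
  Sum: 144 + 108 + 27 = 279.
Adding: ||u||_{H^1}^2 = 2592/5 + 279 = 3987/5.


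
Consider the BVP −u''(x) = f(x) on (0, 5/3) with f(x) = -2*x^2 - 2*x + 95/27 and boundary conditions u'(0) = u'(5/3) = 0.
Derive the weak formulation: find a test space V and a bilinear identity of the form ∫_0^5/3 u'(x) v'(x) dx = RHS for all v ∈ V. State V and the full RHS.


V = H^1(0, 5/3) (no boundary constraint on v; u is determined up to an additive constant); weak form: ∫_0^5/3 u'v' dx = ∫_0^5/3 (-2*x^2 - 2*x + 95/27) v dx for all v ∈ V.

Multiply both sides by a test function v and integrate from 0 to 5/3:
  ∫_0^5/3 −u''(x) v(x) dx = ∫_0^5/3 f(x) v(x) dx.
Integrate the LHS by parts once:
  ∫_0^5/3 −u'' v dx = −[u'(x) v(x)]_0^5/3 + ∫_0^5/3 u'(x) v'(x) dx.
Thus ∫_0^5/3 u'(x) v'(x) dx = ∫_0^5/3 f(x) v(x) dx + [u'(x) v(x)]_0^5/3.
Choose V so that boundary terms are either known or forced to vanish.
u has homogeneous Neumann: u'(0) = u'(5/3) = 0. So [u' v]_0^5/3 = 0·v(5/3) − 0·v(0) = 0 for any v; take V = H^1(0, 5/3).
Weak formulation: find u (satisfying any essential BC) such that ∫_0^5/3 u'(x) v'(x) dx = ∫_0^5/3 f v dx for all v ∈ V (homogeneous Neumann, so boundary terms vanish).
Substituting f(x) = -2*x^2 - 2*x + 95/27, the right-hand side is ∫_0^5/3 (-2*x^2 - 2*x + 95/27) v dx.
Compatibility check (pure Neumann): taking v ≡ 1 ∈ V gives 0 = ∫_0^5/3 f dx + (0) − (0), i.e. ∫_0^5/3 f dx must equal u'(0) − u'(5/3) = 0. Indeed ∫_0^5/3 (-2*x^2 - 2*x + 95/27) dx = 0, so the data are compatible. The solution is then unique only up to an additive constant (fix it e.g. by requiring ∫_0^5/3 u dx = 0).


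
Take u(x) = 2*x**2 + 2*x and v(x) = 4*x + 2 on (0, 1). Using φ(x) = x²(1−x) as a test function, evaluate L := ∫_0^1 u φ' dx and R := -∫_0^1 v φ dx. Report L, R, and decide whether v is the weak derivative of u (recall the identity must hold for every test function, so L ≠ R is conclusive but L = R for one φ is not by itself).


LHS = -11/30, RHS = -11/30. Yes, v = u' weakly.

u(x) = 2*x**2 + 2*x, classical derivative u'(x) = 4*x + 2.
φ(x) = x²(1−x), so φ'(x) = x*(2 - 3*x).
Note φ(0) = φ(1) = 0, so the boundary term u·φ vanishes.
LHS = ∫_0^1 u(x) φ'(x) dx = ∫_0^1 (-6*x^4 - 2*x^3 + 4*x^2) dx. Term by term:
  ∫_0^1 -6*x^4 dx = -6/5;  ∫_0^1 -2*x^3 dx = -1/2;  ∫_0^1 4*x^2 dx = 4/3.
Sum: -6/5 − 1/2 + 4/3 = -11/30.
So LHS = -11/30.
∫_0^1 v(x) φ(x) dx = ∫_0^1 (-4*x^4 + 2*x^3 + 2*x^2) dx. Term by term:
  ∫_0^1 -4*x^4 dx = -4/5;  ∫_0^1 2*x^3 dx = 1/2;  ∫_0^1 2*x^2 dx = 2/3.
Sum: -4/5 + 1/2 + 2/3 = 11/30.
So RHS = -∫_0^1 v(x) φ(x) dx = -11/30.
LHS = RHS, so the identity holds for this test φ.
Moreover u is smooth here and v(x) = u'(x) = 4*x + 2 pointwise, so the identity holds for every test function. Hence v is the weak derivative of u.


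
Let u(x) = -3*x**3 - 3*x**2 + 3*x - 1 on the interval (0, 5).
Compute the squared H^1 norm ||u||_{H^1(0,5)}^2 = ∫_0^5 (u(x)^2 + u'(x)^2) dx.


||u||_{H^1}^2 = 1447050/7

The H^1 norm (squared) on an interval (0, L) is
  ||u||_{H^1}^2 = ∫_0^L u(x)^2 dx + ∫_0^L u'(x)^2 dx.
Compute u'(x) = -9*x**2 - 6*x + 3.
Then u(x)^2 = 9*x**6 + 18*x**5 - 9*x**4 - 12*x**3 + 15*x**2 - 6*x + 1 and u'(x)^2 = 81*x**4 + 108*x**3 - 18*x**2 - 36*x + 9.
Integrate each monomial from 0 to 5 using ∫_0^5 c·x^n dx = c·5^(n+1)/(n+1):
  ∫_0^5 u(x)^2 dx = ∫_0^5 (9*x^6 + 18*x^5 - 9*x^4 - 12*x^3 + 15*x^2 - 6*x + 1) dx. Term by term:
    ∫_0^5 9*x^6 dx = 703125/7;  ∫_0^5 18*x^5 dx = 46875;  ∫_0^5 -9*x^4 dx = -5625;
    ∫_0^5 -12*x^3 dx = -1875;  ∫_0^5 15*x^2 dx = 625;  ∫_0^5 -6*x dx = -75;
    ∫_0^5 1 dx = 5.
  Sum: 703125/7 + 46875 − 5625 − 1875 + 625 − 75 + 5 = 982635/7.
  ∫_0^5 u'(x)^2 dx = ∫_0^5 (81*x^4 + 108*x^3 - 18*x^2 - 36*x + 9) dx. Term by term:
    ∫_0^5 81*x^4 dx = 50625;  ∫_0^5 108*x^3 dx = 16875;  ∫_0^5 -18*x^2 dx = -750;
    ∫_0^5 -36*x dx = -450;  ∫_0^5 9 dx = 45.
  Sum: 50625 + 16875 − 750 − 450 + 45 = 66345.
Adding: ||u||_{H^1}^2 = 982635/7 + 66345 = 1447050/7.


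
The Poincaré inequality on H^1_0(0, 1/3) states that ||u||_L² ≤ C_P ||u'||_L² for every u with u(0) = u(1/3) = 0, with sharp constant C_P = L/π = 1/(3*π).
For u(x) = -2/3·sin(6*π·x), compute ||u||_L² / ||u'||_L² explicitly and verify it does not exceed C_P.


||u||_L² / ||u'||_L² = 1/(6*π) < C_P = 1/(3*π).

u(x) = -2/3·sin(6*π·x), so u'(x) = -4*π*cos(6*π*x).
Writing u(x) = A·sin(kπx/L) with A = -2/3 and k = 2, use ∫_0^L sin²(kπx/L) dx = L/2 and ∫_0^L cos²(kπx/L) dx = L/2.
u² = 4/9·sin²(6*π·x) and (u')² = 16*π^2·cos²(6*π·x), and each of sin², cos² integrates to L/2 = 1/6 over (0, 1/3).
∫_0^1/3 u² dx = 2/27, so ||u||_L² = sqrt(6)/9.
∫_0^1/3 (u')² dx = 8*π^2/3, so ||u'||_L² = 2*sqrt(6)*π/3.
Ratio ||u||_L² / ||u'||_L² = 1/(6*π).
Sharp Poincaré constant on H^1_0(0, 1/3) is C_P = L/π = 1/(3*π), achieved by sin(3*π·x).
This is the k = 2 harmonic; the ratio L/(kπ) is strictly less than C_P = L/π, consistent with the sharp inequality ||u||_L² ≤ C_P ||u'||_L².


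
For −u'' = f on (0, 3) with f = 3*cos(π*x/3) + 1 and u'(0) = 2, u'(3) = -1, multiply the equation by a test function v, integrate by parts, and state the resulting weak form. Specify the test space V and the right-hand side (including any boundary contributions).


V = H^1(0, 3) (v unrestricted at boundary; u is determined up to an additive constant); weak form: ∫_0^3 u'v' dx = ∫_0^3 (3*cos(π*x/3) + 1) v dx − v(3) − 2·v(0) for all v ∈ V.

Multiply both sides by a test function v and integrate from 0 to 3:
  ∫_0^3 −u''(x) v(x) dx = ∫_0^3 f(x) v(x) dx.
Integrate the LHS by parts once:
  ∫_0^3 −u'' v dx = −[u'(x) v(x)]_0^3 + ∫_0^3 u'(x) v'(x) dx.
Thus ∫_0^3 u'(x) v'(x) dx = ∫_0^3 f(x) v(x) dx + [u'(x) v(x)]_0^3.
Choose V so that boundary terms are either known or forced to vanish.
u has inhomogeneous Neumann u'(0) = 2, u'(3) = -1. [u' v]_0^3 = (-1)·v(3) − (2)·v(0) = − v(3) − 2·v(0). Take V = H^1(0, 3); boundary term becomes part of RHS.
Weak formulation: find u (satisfying any essential BC) such that ∫_0^3 u'(x) v'(x) dx = ∫_0^3 f v dx − v(3) − 2·v(0) for all v ∈ V (Neumann data are natural BCs: they enter the RHS as boundary terms).
Substituting f(x) = 3*cos(π*x/3) + 1, the right-hand side is ∫_0^3 (3*cos(π*x/3) + 1) v dx − v(3) − 2·v(0).
Compatibility check (pure Neumann): taking v ≡ 1 ∈ V gives 0 = ∫_0^3 f dx + (-1) − (2), i.e. ∫_0^3 f dx must equal u'(0) − u'(3) = 3. Indeed ∫_0^3 (3*cos(π*x/3) + 1) dx = 3, so the data are compatible. The solution is then unique only up to an additive constant (fix it e.g. by requiring ∫_0^3 u dx = 0).


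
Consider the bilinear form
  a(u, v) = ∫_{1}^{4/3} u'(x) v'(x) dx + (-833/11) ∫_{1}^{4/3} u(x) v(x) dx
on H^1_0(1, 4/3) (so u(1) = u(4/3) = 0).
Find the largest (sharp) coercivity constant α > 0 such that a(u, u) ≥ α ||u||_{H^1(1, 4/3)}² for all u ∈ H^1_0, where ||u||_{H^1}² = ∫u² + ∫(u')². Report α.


α = (-833 + 99*π^2)/(11*(1 + 9*π^2))

Coercivity of a(·,·) on H^1_0(1, 4/3) means a(u, u) ≥ α ||u||_{H^1}² for every u ∈ H^1_0.
The interval has length L = 1/3, and Poincaré/coercivity depend only on L. Here a(u, u) = ∫(u')² + (-833/11)·∫u².
Here c = -833/11 < 0 with |c| < (π/L)² = 9*π^2, so coercivity still holds. The condition a(u,u) ≥ α||u||_{H^1}² reads (1−α)∫(u')² ≥ (α−c)∫u². Any admissible α is ≤ 1 (rapidly oscillating u have ∫u²/∫(u')² → 0), and α = 1 would force 0 ≥ (1−c)∫u², impossible since c < 1; so 1−α > 0. By the sharp Poincaré inequality on H^1_0 of an interval of length L, ∫(u')² ≥ (π/L)²∫u² with equality for the first sine mode sin(π(x−x₀)/L) (x₀ the left endpoint), so the inequality holds for all u iff (1−α)(π/L)² ≥ α − c, i.e. α ≤ ((π/L)² + c)/((π/L)² + 1) = (1 + c(L/π)²)/(1 + (L/π)²). (Direct route, valid since c ≤ 0: Poincaré gives c∫u² ≥ c(L/π)²∫(u')², so a(u,u) ≥ (1 + c(L/π)²)∫(u')², while ||u||_{H^1}² ≤ (1 + (L/π)²)∫(u')²; dividing yields the same α.) With (π/L)² = 9*π^2 and c = -833/11, the largest admissible constant is α = ((π/L)² + c)/((π/L)² + 1).
Simplifying, α = (-833 + 99*π^2)/(11*(1 + 9*π^2)).


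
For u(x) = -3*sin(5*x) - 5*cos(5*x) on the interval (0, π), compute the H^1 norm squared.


||u||_{H^1(0,π)}^2 = 442*π

u'(x) = 25*sin(5*x) - 15*cos(5*x).
Expand u² and (u')² and integrate term by term on (0, π), using: for integers n ≥ 1, ∫_0^π sin²(nx) dx = ∫_0^π cos²(nx) dx = π/2; for n ≠ n', ∫_0^π sin(nx)sin(n'x) dx = ∫_0^π cos(nx)cos(n'x) dx = 0; and by product-to-sum, ∫_0^π sin(nx)cos(n'x) dx = ½∫_0^π [sin((n+n')x) + sin((n−n')x)] dx, which is 0 when n+n' is even and 2n/(n²−n'²) when n+n' is odd (it need not vanish on (0, π)).
  u² squared terms: (-5)²·∫cos(5x)² dx = 25·π/2 = 25*π/2;  (-3)²·∫sin(5x)² dx = 9·π/2 = 9*π/2.
  u² cross terms: 2·(-5)·(-3)·∫cos(5x)·sin(5x) dx = 30·(0) = 0.
  So ∫_0^π u² dx = 25*π/2 + 9*π/2 + 0 = 17*π.
  (u')² squared terms: (-15)²·∫cos(5x)² dx = 225·π/2 = 225*π/2;  (25)²·∫sin(5x)² dx = 625·π/2 = 625*π/2.
  (u')² cross terms: 2·(-15)·(25)·∫cos(5x)·sin(5x) dx = -750·(0) = 0.
  So ∫_0^π (u')² dx = 225*π/2 + 625*π/2 + 0 = 425*π.
||u||_{H^1}^2 = (17*π) + (425*π) = 442*π.


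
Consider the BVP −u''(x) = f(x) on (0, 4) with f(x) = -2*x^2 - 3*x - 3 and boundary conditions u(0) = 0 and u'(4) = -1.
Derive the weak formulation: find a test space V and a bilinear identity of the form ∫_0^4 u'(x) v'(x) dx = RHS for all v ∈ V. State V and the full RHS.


V = {v ∈ H^1(0, 4) : v(0) = 0} (test functions vanish at x = 0 where u is specified); weak form: ∫_0^4 u'v' dx = ∫_0^4 (-2*x^2 - 3*x - 3) v dx − v(4) for all v ∈ V.

Multiply both sides by a test function v and integrate from 0 to 4:
  ∫_0^4 −u''(x) v(x) dx = ∫_0^4 f(x) v(x) dx.
Integrate the LHS by parts once:
  ∫_0^4 −u'' v dx = −[u'(x) v(x)]_0^4 + ∫_0^4 u'(x) v'(x) dx.
Thus ∫_0^4 u'(x) v'(x) dx = ∫_0^4 f(x) v(x) dx + [u'(x) v(x)]_0^4.
Choose V so that boundary terms are either known or forced to vanish.
Mixed BC: u(0) = 0 (Dirichlet) and u'(4) = -1 (Neumann). Define V = {v ∈ H^1(0, 4) : v(0) = 0}. Then [u' v]_0^4 = u'(4)·v(4) − u'(0)·0 = − v(4).
Weak formulation: find u (satisfying any essential BC) such that ∫_0^4 u'(x) v'(x) dx = ∫_0^4 f v dx − v(4) for all v ∈ V (Dirichlet at 0 absorbed into V; Neumann datum at x = 4 contributes the boundary term).
Substituting f(x) = -2*x^2 - 3*x - 3, the right-hand side is ∫_0^4 (-2*x^2 - 3*x - 3) v dx − v(4).


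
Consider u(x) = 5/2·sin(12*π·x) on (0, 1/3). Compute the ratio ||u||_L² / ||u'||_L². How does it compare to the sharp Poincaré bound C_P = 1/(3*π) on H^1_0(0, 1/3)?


||u||_L² / ||u'||_L² = 1/(12*π) < C_P = 1/(3*π).

u(x) = 5/2·sin(12*π·x), so u'(x) = 30*π*cos(12*π*x).
Writing u(x) = A·sin(kπx/L) with A = 5/2 and k = 4, use ∫_0^L sin²(kπx/L) dx = L/2 and ∫_0^L cos²(kπx/L) dx = L/2.
u² = 25/4·sin²(12*π·x) and (u')² = 900*π^2·cos²(12*π·x), and each of sin², cos² integrates to L/2 = 1/6 over (0, 1/3).
∫_0^1/3 u² dx = 25/24, so ||u||_L² = 5*sqrt(6)/12.
∫_0^1/3 (u')² dx = 150*π^2, so ||u'||_L² = 5*sqrt(6)*π.
Ratio ||u||_L² / ||u'||_L² = 1/(12*π).
Sharp Poincaré constant on H^1_0(0, 1/3) is C_P = L/π = 1/(3*π), achieved by sin(3*π·x).
This is the k = 4 harmonic; the ratio L/(kπ) is strictly less than C_P = L/π, consistent with the sharp inequality ||u||_L² ≤ C_P ||u'||_L².


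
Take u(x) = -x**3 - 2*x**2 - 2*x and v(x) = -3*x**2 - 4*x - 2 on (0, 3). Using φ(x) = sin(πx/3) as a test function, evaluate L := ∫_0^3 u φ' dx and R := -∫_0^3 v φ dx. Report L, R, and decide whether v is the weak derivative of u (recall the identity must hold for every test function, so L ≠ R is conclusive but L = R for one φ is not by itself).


LHS = -324/π^3 + 129/π, RHS = -324/π^3 + 129/π. Yes, v = u' weakly.

u(x) = -x**3 - 2*x**2 - 2*x, classical derivative u'(x) = -3*x**2 - 4*x - 2.
φ(x) = sin(πx/3), so φ'(x) = π*cos(π*x/3)/3.
Note φ(0) = φ(3) = 0, so the boundary term u·φ vanishes.
LHS = ∫_0^3 u(x) φ'(x) dx = ∫_0^3 (-π*x^3*cos(π*x/3)/3 - 2*π*x^2*cos(π*x/3)/3 - 2*π*x*cos(π*x/3)/3) dx. Term by term:
  ∫_0^3 -2*π*x*cos(π*x/3)/3 dx = 12/π;  ∫_0^3 -2*π*x^2*cos(π*x/3)/3 dx = 36/π;  ∫_0^3 -π*x^3*cos(π*x/3)/3 dx = -324/π^3 + 81/π.
Sum: 12/π + 36/π + -324/π^3 + 81/π = -324/π^3 + 129/π.
So LHS = -324/π^3 + 129/π.
∫_0^3 v(x) φ(x) dx = ∫_0^3 (-3*x^2*sin(π*x/3) - 4*x*sin(π*x/3) - 2*sin(π*x/3)) dx. Term by term:
  ∫_0^3 -2*sin(π*x/3) dx = -12/π;  ∫_0^3 -4*x*sin(π*x/3) dx = -36/π;  ∫_0^3 -3*x^2*sin(π*x/3) dx = -81/π + 324/π^3.
Sum: -12/π − 36/π + -81/π + 324/π^3 = -129/π + 324/π^3.
So RHS = -∫_0^3 v(x) φ(x) dx = -324/π^3 + 129/π.
LHS = RHS, so the identity holds for this test φ.
Moreover u is smooth here and v(x) = u'(x) = -3*x**2 - 4*x - 2 pointwise, so the identity holds for every test function. Hence v is the weak derivative of u.
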